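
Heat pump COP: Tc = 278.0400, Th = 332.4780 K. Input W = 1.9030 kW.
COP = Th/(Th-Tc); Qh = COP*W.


COP = 332.4780 / 54.4380 = 6.1075
Qh = 6.1075 * 1.9030 = 11.6225 kW

COP = 6.1075, Qh = 11.6225 kW


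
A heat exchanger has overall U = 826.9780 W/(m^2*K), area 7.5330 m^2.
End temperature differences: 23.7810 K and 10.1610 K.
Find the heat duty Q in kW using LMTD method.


LMTD = 16.0173 K
Q = 826.9780 * 7.5330 * 16.0173 = 99781.8356 W = 99.7818 kW

99.7818 kW


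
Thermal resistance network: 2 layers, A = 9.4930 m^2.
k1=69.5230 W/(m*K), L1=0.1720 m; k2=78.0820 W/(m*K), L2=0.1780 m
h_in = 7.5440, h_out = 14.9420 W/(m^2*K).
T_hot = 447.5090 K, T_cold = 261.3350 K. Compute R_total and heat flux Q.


R_conv_in = 1/(7.5440*9.4930) = 0.0140
R_1 = 0.1720/(69.5230*9.4930) = 0.0003
R_2 = 0.1780/(78.0820*9.4930) = 0.0002
R_conv_out = 1/(14.9420*9.4930) = 0.0070
R_total = 0.0215 K/W
Q = 186.1740 / 0.0215 = 8653.5204 W

R_total = 0.0215 K/W, Q = 8653.5204 W


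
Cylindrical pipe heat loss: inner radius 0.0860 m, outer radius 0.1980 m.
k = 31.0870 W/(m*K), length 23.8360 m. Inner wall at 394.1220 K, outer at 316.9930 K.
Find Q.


dT = 77.1290 K
ln(ro/ri) = 0.8339
Q = 2*pi*31.0870*23.8360*77.1290 / 0.8339 = 430611.3845 W

430611.3845 W


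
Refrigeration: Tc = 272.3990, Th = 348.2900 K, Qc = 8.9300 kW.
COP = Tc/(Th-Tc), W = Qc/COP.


COP = 272.3990 / 75.8910 = 3.5893
W = 8.9300 / 3.5893 = 2.4879 kW

COP = 3.5893, W = 2.4879 kW


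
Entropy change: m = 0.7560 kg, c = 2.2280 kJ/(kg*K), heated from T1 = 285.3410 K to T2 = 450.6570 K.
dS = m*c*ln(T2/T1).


T2/T1 = 1.5794
ln(T2/T1) = 0.4570
dS = 0.7560 * 2.2280 * 0.4570 = 0.7698 kJ/K

0.7698 kJ/K


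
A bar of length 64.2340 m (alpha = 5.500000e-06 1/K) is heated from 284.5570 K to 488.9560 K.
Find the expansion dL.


dT = 204.3990 K
dL = 5.500000e-06 * 64.2340 * 204.3990 = 0.072212 m
L_final = 64.306212 m

dL = 0.072212 m


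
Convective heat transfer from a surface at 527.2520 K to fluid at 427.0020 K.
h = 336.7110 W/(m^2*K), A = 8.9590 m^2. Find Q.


dT = 100.2500 K
Q = 336.7110 * 8.9590 * 100.2500 = 302413.5334 W

302413.5334 W


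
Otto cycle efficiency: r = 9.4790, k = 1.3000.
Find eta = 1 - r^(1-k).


r^(k-1) = 1.9635
eta = 1 - 1/1.9635 = 0.4907 = 49.0703%

49.0703%


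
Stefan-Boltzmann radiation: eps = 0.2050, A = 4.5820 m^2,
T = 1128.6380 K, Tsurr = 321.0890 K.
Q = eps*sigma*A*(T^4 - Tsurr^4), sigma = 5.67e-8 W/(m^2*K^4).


T^4 = 1.6226e+12
Tsurr^4 = 1.0629e+10
Q = 0.2050 * 5.67e-8 * 4.5820 * 1.6120e+12 = 85853.1862 W

85853.1862 W


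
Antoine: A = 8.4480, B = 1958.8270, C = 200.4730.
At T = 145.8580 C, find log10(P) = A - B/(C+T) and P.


C+T = 346.3310
B/(C+T) = 5.6559
log10(P) = 8.4480 - 5.6559 = 2.7921
P = 10^2.7921 = 619.5281 mmHg

619.5281 mmHg


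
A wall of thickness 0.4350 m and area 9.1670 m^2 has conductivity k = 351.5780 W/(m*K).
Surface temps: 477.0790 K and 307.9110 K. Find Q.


dT = 169.1680 K
Q = 351.5780 * 9.1670 * 169.1680 / 0.4350 = 1253365.9166 W

1253365.9166 W


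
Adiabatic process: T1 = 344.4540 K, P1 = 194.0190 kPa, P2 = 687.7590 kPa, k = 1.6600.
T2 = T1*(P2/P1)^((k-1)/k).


(k-1)/k = 0.3976
(P2/P1)^exp = 1.6539
T2 = 344.4540 * 1.6539 = 569.6967 K

569.6967 K


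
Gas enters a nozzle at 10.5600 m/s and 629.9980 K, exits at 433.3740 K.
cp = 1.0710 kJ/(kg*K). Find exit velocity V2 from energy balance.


dT = 196.6240 K
2*cp*1000*dT = 421168.6080
V1^2 = 111.5136
V2 = sqrt(421280.1216) = 649.0610 m/s

649.0610 m/s


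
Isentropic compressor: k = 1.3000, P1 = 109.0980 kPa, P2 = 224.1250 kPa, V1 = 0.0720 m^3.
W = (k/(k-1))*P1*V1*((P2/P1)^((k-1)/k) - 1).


(k-1)/k = 0.2308
(P2/P1)^exp = 1.1807
W = 4.3333 * 109.0980 * 0.0720 * (1.1807 - 1) = 6.1522 kJ

6.1522 kJ


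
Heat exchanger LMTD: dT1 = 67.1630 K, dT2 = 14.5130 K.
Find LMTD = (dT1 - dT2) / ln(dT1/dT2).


dT1/dT2 = 4.6278
ln(dT1/dT2) = 1.5321
LMTD = 52.6500 / 1.5321 = 34.3651 K

34.3651 K


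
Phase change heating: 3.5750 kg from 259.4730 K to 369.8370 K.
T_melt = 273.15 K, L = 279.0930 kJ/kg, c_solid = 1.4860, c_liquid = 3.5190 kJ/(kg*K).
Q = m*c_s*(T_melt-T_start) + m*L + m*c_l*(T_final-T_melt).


Q1 (sensible, solid) = 3.5750 * 1.4860 * 13.6770 = 72.6584 kJ
Q2 (latent) = 3.5750 * 279.0930 = 997.7575 kJ
Q3 (sensible, liquid) = 3.5750 * 3.5190 * 96.6870 = 1216.3636 kJ
Q_total = 2286.7794 kJ

2286.7794 kJ


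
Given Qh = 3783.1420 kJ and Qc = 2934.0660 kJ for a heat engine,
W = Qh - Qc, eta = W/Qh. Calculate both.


W = 3783.1420 - 2934.0660 = 849.0760 kJ
eta = 849.0760 / 3783.1420 = 0.2244 = 22.4437%

W = 849.0760 kJ, eta = 22.4437%


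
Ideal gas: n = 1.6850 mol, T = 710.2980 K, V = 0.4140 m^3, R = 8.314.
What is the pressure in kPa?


P = nRT/V = 1.6850 * 8.314 * 710.2980 / 0.4140
= 9950.6286 / 0.4140 = 24035.3348 Pa = 24.0353 kPa

24.0353 kPa


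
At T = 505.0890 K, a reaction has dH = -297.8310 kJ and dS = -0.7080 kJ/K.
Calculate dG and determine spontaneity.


T*dS = 505.0890 * -0.7080 = -357.6030 kJ
dG = -297.8310 + 357.6030 = 59.7720 kJ (non-spontaneous)

dG = 59.7720 kJ, non-spontaneous


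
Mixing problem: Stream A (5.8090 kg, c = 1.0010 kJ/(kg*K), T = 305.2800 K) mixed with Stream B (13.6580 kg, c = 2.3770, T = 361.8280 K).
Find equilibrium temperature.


num = 13521.9148
den = 38.2799
Tf = 353.2382 K

353.2382 K


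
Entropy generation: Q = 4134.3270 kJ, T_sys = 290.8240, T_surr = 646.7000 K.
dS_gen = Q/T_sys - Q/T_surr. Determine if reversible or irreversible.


dS_sys = 4134.3270/290.8240 = 14.2159 kJ/K
dS_surr = -4134.3270/646.7000 = -6.3930 kJ/K
dS_gen = 14.2159 - 6.3930 = 7.8229 kJ/K (irreversible)

dS_gen = 7.8229 kJ/K, irreversible


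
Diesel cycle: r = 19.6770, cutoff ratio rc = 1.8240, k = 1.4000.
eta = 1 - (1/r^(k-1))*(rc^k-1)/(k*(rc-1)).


r^(k-1) = 3.2929
rc^k = 2.3197
eta = 0.6526 = 65.2591%

65.2591%


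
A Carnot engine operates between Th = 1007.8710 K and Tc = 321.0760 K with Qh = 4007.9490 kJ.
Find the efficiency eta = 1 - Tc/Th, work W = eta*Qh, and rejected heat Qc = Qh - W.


eta = 1 - 321.0760/1007.8710 = 0.6814
W = 0.6814 * 4007.9490 = 2731.1425 kJ
Qc = 4007.9490 - 2731.1425 = 1276.8065 kJ

eta = 68.1431%, W = 2731.1425 kJ, Qc = 1276.8065 kJ


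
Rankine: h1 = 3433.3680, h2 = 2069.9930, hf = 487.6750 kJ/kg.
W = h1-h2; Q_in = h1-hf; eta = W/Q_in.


W = 1363.3750 kJ/kg
Q_in = 2945.6930 kJ/kg
eta = 0.4628 = 46.2837%

eta = 46.2837%


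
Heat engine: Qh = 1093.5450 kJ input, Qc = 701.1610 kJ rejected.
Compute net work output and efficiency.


W = 1093.5450 - 701.1610 = 392.3840 kJ
eta = 392.3840 / 1093.5450 = 0.3588 = 35.8818%

W = 392.3840 kJ, eta = 35.8818%


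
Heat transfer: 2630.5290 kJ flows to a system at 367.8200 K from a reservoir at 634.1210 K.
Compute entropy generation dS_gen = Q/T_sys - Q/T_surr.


dS_sys = 2630.5290/367.8200 = 7.1517 kJ/K
dS_surr = -2630.5290/634.1210 = -4.1483 kJ/K
dS_gen = 7.1517 - 4.1483 = 3.0034 kJ/K (irreversible)

dS_gen = 3.0034 kJ/K, irreversible


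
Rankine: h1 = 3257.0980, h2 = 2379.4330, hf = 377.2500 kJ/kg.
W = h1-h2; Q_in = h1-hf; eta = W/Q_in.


W = 877.6650 kJ/kg
Q_in = 2879.8480 kJ/kg
eta = 0.3048 = 30.4761%

eta = 30.4761%


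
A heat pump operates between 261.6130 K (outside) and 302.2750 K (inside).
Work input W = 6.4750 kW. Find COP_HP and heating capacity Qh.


COP = 302.2750 / 40.6620 = 7.4338
Qh = 7.4338 * 6.4750 = 48.1341 kW

COP = 7.4338, Qh = 48.1341 kW


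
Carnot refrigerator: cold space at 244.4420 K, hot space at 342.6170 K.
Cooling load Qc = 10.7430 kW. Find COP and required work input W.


COP = 244.4420 / 98.1750 = 2.4899
W = 10.7430 / 2.4899 = 4.3147 kW

COP = 2.4899, W = 4.3147 kW


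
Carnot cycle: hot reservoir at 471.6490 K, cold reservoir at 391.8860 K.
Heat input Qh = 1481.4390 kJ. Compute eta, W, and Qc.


eta = 1 - 391.8860/471.6490 = 0.1691
W = 0.1691 * 1481.4390 = 250.5338 kJ
Qc = 1481.4390 - 250.5338 = 1230.9052 kJ

eta = 16.9115%, W = 250.5338 kJ, Qc = 1230.9052 kJ


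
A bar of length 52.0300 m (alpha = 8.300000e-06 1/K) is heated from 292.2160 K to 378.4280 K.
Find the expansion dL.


dT = 86.2120 K
dL = 8.300000e-06 * 52.0300 * 86.2120 = 0.037231 m
L_final = 52.067231 m

dL = 0.037231 m


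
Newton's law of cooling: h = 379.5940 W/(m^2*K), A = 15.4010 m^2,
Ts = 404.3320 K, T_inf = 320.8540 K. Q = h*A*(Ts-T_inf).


dT = 83.4780 K
Q = 379.5940 * 15.4010 * 83.4780 = 488023.0059 W

488023.0059 W


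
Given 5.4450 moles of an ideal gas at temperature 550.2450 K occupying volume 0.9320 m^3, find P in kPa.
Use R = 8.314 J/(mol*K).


P = nRT/V = 5.4450 * 8.314 * 550.2450 / 0.9320
= 24909.4426 / 0.9320 = 26726.8697 Pa = 26.7269 kPa

26.7269 kPa


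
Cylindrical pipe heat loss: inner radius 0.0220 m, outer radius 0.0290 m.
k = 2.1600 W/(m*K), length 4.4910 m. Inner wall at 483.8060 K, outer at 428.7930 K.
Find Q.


dT = 55.0130 K
ln(ro/ri) = 0.2763
Q = 2*pi*2.1600*4.4910*55.0130 / 0.2763 = 12137.6444 W

12137.6444 W


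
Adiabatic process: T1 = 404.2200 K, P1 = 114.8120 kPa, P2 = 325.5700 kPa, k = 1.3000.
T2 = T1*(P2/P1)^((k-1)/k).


(k-1)/k = 0.2308
(P2/P1)^exp = 1.2719
T2 = 404.2200 * 1.2719 = 514.1350 K

514.1350 K


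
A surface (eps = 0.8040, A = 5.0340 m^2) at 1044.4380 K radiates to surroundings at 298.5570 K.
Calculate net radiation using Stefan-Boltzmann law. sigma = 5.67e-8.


T^4 = 1.1900e+12
Tsurr^4 = 7.9453e+09
Q = 0.8040 * 5.67e-8 * 5.0340 * 1.1820e+12 = 271252.3369 W

271252.3369 W


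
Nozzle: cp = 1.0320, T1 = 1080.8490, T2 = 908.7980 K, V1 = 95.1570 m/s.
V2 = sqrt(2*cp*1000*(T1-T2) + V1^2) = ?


dT = 172.0510 K
2*cp*1000*dT = 355113.2640
V1^2 = 9054.8546
V2 = sqrt(364168.1186) = 603.4634 m/s

603.4634 m/s


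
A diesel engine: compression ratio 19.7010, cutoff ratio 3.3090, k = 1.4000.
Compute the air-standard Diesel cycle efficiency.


r^(k-1) = 3.2945
rc^k = 5.3404
eta = 0.5924 = 59.2447%

59.2447%


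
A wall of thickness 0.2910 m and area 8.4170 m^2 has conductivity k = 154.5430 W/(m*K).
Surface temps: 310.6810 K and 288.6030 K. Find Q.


dT = 22.0780 K
Q = 154.5430 * 8.4170 * 22.0780 / 0.2910 = 98690.0583 W

98690.0583 W


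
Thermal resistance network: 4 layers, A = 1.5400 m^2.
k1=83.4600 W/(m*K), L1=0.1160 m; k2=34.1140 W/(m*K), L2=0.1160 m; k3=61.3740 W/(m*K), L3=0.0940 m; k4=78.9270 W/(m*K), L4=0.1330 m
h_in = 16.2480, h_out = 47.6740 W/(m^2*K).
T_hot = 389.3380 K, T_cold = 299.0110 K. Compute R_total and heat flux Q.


R_conv_in = 1/(16.2480*1.5400) = 0.0400
R_1 = 0.1160/(83.4600*1.5400) = 0.0009
R_2 = 0.1160/(34.1140*1.5400) = 0.0022
R_3 = 0.0940/(61.3740*1.5400) = 0.0010
R_4 = 0.1330/(78.9270*1.5400) = 0.0011
R_conv_out = 1/(47.6740*1.5400) = 0.0136
R_total = 0.0588 K/W
Q = 90.3270 / 0.0588 = 1536.5676 W

R_total = 0.0588 K/W, Q = 1536.5676 W


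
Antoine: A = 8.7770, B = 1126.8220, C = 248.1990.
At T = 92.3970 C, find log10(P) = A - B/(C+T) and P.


C+T = 340.5960
B/(C+T) = 3.3084
log10(P) = 8.7770 - 3.3084 = 5.4686
P = 10^5.4686 = 294182.6446 mmHg

294182.6446 mmHg


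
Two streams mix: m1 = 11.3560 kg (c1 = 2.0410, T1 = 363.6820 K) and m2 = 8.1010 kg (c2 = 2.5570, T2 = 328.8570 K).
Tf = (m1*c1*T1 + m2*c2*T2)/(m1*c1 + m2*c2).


num = 15241.3029
den = 43.8919
Tf = 347.2467 K

347.2467 K


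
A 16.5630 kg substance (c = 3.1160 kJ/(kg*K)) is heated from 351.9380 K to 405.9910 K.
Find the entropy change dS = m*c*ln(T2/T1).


T2/T1 = 1.1536
ln(T2/T1) = 0.1429
dS = 16.5630 * 3.1160 * 0.1429 = 7.3739 kJ/K

7.3739 kJ/K


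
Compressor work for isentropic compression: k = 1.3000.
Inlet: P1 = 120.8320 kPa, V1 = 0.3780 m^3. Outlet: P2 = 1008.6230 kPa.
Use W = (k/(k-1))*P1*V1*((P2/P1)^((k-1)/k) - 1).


(k-1)/k = 0.2308
(P2/P1)^exp = 1.6318
W = 4.3333 * 120.8320 * 0.3780 * (1.6318 - 1) = 125.0460 kJ

125.0460 kJ


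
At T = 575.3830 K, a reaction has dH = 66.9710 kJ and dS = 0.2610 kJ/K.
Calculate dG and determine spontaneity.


T*dS = 575.3830 * 0.2610 = 150.1750 kJ
dG = 66.9710 - 150.1750 = -83.2040 kJ (spontaneous)

dG = -83.2040 kJ, spontaneous


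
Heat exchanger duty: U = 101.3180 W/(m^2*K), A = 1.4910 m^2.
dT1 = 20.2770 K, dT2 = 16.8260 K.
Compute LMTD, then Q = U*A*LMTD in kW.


LMTD = 18.4979 K
Q = 101.3180 * 1.4910 * 18.4979 = 2794.3846 W = 2.7944 kW

2.7944 kW


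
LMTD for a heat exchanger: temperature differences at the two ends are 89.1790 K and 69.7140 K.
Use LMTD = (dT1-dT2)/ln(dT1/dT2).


dT1/dT2 = 1.2792
ln(dT1/dT2) = 0.2462
LMTD = 19.4650 / 0.2462 = 79.0475 K

79.0475 K


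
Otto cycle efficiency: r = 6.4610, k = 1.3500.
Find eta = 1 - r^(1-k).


r^(k-1) = 1.9213
eta = 1 - 1/1.9213 = 0.4795 = 47.9531%

47.9531%


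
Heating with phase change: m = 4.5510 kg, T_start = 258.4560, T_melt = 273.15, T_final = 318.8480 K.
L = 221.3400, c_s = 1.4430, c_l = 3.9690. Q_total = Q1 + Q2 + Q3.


Q1 (sensible, solid) = 4.5510 * 1.4430 * 14.6940 = 96.4969 kJ
Q2 (latent) = 4.5510 * 221.3400 = 1007.3183 kJ
Q3 (sensible, liquid) = 4.5510 * 3.9690 * 45.6980 = 825.4393 kJ
Q_total = 1929.2545 kJ

1929.2545 kJ


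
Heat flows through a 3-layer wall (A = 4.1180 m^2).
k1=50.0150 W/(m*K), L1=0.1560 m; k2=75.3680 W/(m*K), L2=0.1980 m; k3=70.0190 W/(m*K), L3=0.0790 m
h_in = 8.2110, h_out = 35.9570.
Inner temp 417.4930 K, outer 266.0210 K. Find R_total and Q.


R_conv_in = 1/(8.2110*4.1180) = 0.0296
R_1 = 0.1560/(50.0150*4.1180) = 0.0008
R_2 = 0.1980/(75.3680*4.1180) = 0.0006
R_3 = 0.0790/(70.0190*4.1180) = 0.0003
R_conv_out = 1/(35.9570*4.1180) = 0.0068
R_total = 0.0380 K/W
Q = 151.4720 / 0.0380 = 3986.3783 W

R_total = 0.0380 K/W, Q = 3986.3783 W


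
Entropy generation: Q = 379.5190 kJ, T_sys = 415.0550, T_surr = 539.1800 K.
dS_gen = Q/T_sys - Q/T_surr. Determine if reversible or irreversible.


dS_sys = 379.5190/415.0550 = 0.9144 kJ/K
dS_surr = -379.5190/539.1800 = -0.7039 kJ/K
dS_gen = 0.9144 - 0.7039 = 0.2105 kJ/K (irreversible)

dS_gen = 0.2105 kJ/K, irreversible


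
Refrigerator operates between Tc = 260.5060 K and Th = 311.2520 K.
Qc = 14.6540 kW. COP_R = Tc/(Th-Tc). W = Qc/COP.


COP = 260.5060 / 50.7460 = 5.1335
W = 14.6540 / 5.1335 = 2.8546 kW

COP = 5.1335, W = 2.8546 kW


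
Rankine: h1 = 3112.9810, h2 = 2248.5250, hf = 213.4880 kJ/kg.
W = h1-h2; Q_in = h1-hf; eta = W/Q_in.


W = 864.4560 kJ/kg
Q_in = 2899.4930 kJ/kg
eta = 0.2981 = 29.8140%

eta = 29.8140%


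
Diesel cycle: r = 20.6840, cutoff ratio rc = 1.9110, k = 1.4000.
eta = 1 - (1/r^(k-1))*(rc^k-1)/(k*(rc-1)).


r^(k-1) = 3.3593
rc^k = 2.4761
eta = 0.6555 = 65.5483%

65.5483%


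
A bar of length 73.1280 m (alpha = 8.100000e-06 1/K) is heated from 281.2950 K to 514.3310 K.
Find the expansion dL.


dT = 233.0360 K
dL = 8.100000e-06 * 73.1280 * 233.0360 = 0.138036 m
L_final = 73.266036 m

dL = 0.138036 m


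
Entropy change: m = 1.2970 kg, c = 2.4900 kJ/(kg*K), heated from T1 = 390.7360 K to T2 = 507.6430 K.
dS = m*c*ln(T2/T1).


T2/T1 = 1.2992
ln(T2/T1) = 0.2617
dS = 1.2970 * 2.4900 * 0.2617 = 0.8453 kJ/K

0.8453 kJ/K


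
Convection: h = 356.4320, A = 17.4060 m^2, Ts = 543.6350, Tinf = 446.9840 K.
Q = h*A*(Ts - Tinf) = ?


dT = 96.6510 K
Q = 356.4320 * 17.4060 * 96.6510 = 599628.1577 W

599628.1577 W


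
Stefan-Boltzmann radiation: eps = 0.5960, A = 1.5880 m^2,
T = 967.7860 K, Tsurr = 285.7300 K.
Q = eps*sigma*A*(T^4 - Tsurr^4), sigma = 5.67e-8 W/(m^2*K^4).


T^4 = 8.7724e+11
Tsurr^4 = 6.6654e+09
Q = 0.5960 * 5.67e-8 * 1.5880 * 8.7057e+11 = 46718.0532 W

46718.0532 W


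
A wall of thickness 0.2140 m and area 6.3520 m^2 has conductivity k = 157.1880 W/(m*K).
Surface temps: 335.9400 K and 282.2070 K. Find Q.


dT = 53.7330 K
Q = 157.1880 * 6.3520 * 53.7330 / 0.2140 = 250701.6503 W

250701.6503 W


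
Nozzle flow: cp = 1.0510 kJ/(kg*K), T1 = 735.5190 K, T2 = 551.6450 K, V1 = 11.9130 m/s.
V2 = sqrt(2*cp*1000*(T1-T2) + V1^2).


dT = 183.8740 K
2*cp*1000*dT = 386503.1480
V1^2 = 141.9196
V2 = sqrt(386645.0676) = 621.8079 m/s

621.8079 m/s


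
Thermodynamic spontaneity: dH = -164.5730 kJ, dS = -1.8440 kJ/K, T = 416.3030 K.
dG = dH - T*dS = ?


T*dS = 416.3030 * -1.8440 = -767.6627 kJ
dG = -164.5730 + 767.6627 = 603.0897 kJ (non-spontaneous)

dG = 603.0897 kJ, non-spontaneous


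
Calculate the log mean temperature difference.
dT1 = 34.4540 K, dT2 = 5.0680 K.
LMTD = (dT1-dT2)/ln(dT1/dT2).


dT1/dT2 = 6.7983
ln(dT1/dT2) = 1.9167
LMTD = 29.3860 / 1.9167 = 15.3317 K

15.3317 K


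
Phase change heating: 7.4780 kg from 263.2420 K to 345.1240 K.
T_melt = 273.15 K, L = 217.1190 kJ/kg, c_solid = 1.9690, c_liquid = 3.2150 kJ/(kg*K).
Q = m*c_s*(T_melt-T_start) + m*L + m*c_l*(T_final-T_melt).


Q1 (sensible, solid) = 7.4780 * 1.9690 * 9.9080 = 145.8872 kJ
Q2 (latent) = 7.4780 * 217.1190 = 1623.6159 kJ
Q3 (sensible, liquid) = 7.4780 * 3.2150 * 71.9740 = 1730.3824 kJ
Q_total = 3499.8854 kJ

3499.8854 kJ


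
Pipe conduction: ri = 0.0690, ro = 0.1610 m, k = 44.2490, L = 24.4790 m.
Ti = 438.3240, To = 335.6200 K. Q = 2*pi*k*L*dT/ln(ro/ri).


dT = 102.7040 K
ln(ro/ri) = 0.8473
Q = 2*pi*44.2490*24.4790*102.7040 / 0.8473 = 824951.1830 W

824951.1830 W


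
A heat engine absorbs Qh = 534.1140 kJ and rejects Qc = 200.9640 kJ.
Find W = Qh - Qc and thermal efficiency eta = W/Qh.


W = 534.1140 - 200.9640 = 333.1500 kJ
eta = 333.1500 / 534.1140 = 0.6237 = 62.3743%

W = 333.1500 kJ, eta = 62.3743%


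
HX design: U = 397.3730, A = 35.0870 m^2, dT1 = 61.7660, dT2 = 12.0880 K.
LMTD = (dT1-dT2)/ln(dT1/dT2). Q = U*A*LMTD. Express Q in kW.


LMTD = 30.4560 K
Q = 397.3730 * 35.0870 * 30.4560 = 424636.6778 W = 424.6367 kW

424.6367 kW


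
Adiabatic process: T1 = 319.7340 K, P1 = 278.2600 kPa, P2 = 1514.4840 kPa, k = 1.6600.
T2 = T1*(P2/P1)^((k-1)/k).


(k-1)/k = 0.3976
(P2/P1)^exp = 1.9613
T2 = 319.7340 * 1.9613 = 627.1066 K

627.1066 K


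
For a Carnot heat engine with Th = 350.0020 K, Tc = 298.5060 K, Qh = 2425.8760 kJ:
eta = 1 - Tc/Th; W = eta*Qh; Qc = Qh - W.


eta = 1 - 298.5060/350.0020 = 0.1471
W = 0.1471 * 2425.8760 = 356.9206 kJ
Qc = 2425.8760 - 356.9206 = 2068.9554 kJ

eta = 14.7131%, W = 356.9206 kJ, Qc = 2068.9554 kJ


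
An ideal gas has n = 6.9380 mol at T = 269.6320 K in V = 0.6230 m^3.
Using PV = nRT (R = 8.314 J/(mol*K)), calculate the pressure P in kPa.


P = nRT/V = 6.9380 * 8.314 * 269.6320 / 0.6230
= 15553.0565 / 0.6230 = 24964.7776 Pa = 24.9648 kPa

24.9648 kPa


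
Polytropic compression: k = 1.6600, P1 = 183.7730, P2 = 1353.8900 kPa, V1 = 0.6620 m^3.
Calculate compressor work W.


(k-1)/k = 0.3976
(P2/P1)^exp = 2.2122
W = 2.5152 * 183.7730 * 0.6620 * (2.2122 - 1) = 370.9282 kJ

370.9282 kJ


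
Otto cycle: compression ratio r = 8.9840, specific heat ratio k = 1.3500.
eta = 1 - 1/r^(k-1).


r^(k-1) = 2.1563
eta = 1 - 1/2.1563 = 0.5362 = 53.6248%

53.6248%


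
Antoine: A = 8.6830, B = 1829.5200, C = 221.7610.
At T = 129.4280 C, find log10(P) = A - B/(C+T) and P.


C+T = 351.1890
B/(C+T) = 5.2095
log10(P) = 8.6830 - 5.2095 = 3.4735
P = 10^3.4735 = 2975.0716 mmHg

2975.0716 mmHg


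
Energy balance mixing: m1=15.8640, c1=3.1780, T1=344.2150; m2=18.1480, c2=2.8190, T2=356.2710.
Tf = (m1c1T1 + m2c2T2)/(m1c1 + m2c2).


num = 35580.4155
den = 101.5750
Tf = 350.2871 K

350.2871 K


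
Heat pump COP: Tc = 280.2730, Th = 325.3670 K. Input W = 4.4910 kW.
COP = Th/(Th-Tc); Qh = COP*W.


COP = 325.3670 / 45.0940 = 7.2153
Qh = 7.2153 * 4.4910 = 32.4039 kW

COP = 7.2153, Qh = 32.4039 kW


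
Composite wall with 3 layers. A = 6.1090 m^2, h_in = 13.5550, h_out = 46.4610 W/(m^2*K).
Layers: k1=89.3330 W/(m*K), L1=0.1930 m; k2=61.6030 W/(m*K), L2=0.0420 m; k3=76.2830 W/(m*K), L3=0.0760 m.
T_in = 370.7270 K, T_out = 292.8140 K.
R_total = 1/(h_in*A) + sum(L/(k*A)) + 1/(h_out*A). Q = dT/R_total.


R_conv_in = 1/(13.5550*6.1090) = 0.0121
R_1 = 0.1930/(89.3330*6.1090) = 0.0004
R_2 = 0.0420/(61.6030*6.1090) = 0.0001
R_3 = 0.0760/(76.2830*6.1090) = 0.0002
R_conv_out = 1/(46.4610*6.1090) = 0.0035
R_total = 0.0162 K/W
Q = 77.9130 / 0.0162 = 4801.2129 W

R_total = 0.0162 K/W, Q = 4801.2129 W


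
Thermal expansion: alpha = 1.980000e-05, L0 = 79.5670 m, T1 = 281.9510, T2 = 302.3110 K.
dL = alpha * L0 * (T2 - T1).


dT = 20.3600 K
dL = 1.980000e-05 * 79.5670 * 20.3600 = 0.032076 m
L_final = 79.599076 m

dL = 0.032076 m


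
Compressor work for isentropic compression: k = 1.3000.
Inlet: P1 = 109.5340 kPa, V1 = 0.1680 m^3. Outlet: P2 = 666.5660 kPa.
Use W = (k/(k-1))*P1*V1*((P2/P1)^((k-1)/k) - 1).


(k-1)/k = 0.2308
(P2/P1)^exp = 1.5170
W = 4.3333 * 109.5340 * 0.1680 * (1.5170 - 1) = 41.2275 kJ

41.2275 kJ


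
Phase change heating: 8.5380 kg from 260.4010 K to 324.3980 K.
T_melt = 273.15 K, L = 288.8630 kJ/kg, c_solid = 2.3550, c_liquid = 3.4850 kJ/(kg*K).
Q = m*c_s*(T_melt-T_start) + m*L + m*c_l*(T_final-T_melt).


Q1 (sensible, solid) = 8.5380 * 2.3550 * 12.7490 = 256.3440 kJ
Q2 (latent) = 8.5380 * 288.8630 = 2466.3123 kJ
Q3 (sensible, liquid) = 8.5380 * 3.4850 * 51.2480 = 1524.8807 kJ
Q_total = 4247.5370 kJ

4247.5370 kJ


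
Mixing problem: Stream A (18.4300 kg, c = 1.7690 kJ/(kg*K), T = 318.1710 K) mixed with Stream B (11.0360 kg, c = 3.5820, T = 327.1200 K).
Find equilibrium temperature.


num = 23304.5891
den = 72.1336
Tf = 323.0753 K

323.0753 K


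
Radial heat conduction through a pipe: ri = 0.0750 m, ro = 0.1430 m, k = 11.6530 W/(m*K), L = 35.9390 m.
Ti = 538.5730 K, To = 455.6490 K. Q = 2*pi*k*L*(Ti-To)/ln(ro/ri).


dT = 82.9240 K
ln(ro/ri) = 0.6454
Q = 2*pi*11.6530*35.9390*82.9240 / 0.6454 = 338114.7731 W

338114.7731 W


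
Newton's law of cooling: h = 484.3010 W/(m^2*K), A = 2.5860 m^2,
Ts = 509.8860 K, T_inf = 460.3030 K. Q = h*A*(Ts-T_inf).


dT = 49.5830 K
Q = 484.3010 * 2.5860 * 49.5830 = 62097.8675 W

62097.8675 W


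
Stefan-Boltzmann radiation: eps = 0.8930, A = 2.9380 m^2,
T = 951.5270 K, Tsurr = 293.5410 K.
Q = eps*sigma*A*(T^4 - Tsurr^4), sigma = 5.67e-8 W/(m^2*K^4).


T^4 = 8.1976e+11
Tsurr^4 = 7.4246e+09
Q = 0.8930 * 5.67e-8 * 2.9380 * 8.1233e+11 = 120842.4135 W

120842.4135 W


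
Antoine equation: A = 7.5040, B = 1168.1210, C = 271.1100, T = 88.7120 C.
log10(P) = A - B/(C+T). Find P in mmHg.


C+T = 359.8220
B/(C+T) = 3.2464
log10(P) = 7.5040 - 3.2464 = 4.2576
P = 10^4.2576 = 18097.3209 mmHg

18097.3209 mmHg


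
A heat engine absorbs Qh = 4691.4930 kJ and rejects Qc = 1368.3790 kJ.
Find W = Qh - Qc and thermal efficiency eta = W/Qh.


W = 4691.4930 - 1368.3790 = 3323.1140 kJ
eta = 3323.1140 / 4691.4930 = 0.7083 = 70.8328%

W = 3323.1140 kJ, eta = 70.8328%


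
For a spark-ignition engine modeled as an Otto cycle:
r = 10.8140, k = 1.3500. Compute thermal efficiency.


r^(k-1) = 2.3009
eta = 1 - 1/2.3009 = 0.5654 = 56.5385%

56.5385%


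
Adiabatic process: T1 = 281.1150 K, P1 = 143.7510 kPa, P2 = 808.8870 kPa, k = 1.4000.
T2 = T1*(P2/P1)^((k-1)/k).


(k-1)/k = 0.2857
(P2/P1)^exp = 1.6382
T2 = 281.1150 * 1.6382 = 460.5204 K

460.5204 K


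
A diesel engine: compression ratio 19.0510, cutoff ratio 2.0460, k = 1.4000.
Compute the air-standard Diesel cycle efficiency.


r^(k-1) = 3.2506
rc^k = 2.7244
eta = 0.6378 = 63.7752%

63.7752%


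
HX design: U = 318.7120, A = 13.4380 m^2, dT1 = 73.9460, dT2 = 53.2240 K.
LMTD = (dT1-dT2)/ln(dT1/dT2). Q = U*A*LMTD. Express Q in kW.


LMTD = 63.0182 K
Q = 318.7120 * 13.4380 * 63.0182 = 269897.5871 W = 269.8976 kW

269.8976 kW


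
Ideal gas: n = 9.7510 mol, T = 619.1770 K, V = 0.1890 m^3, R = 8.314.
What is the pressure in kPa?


P = nRT/V = 9.7510 * 8.314 * 619.1770 / 0.1890
= 50196.5642 / 0.1890 = 265590.2869 Pa = 265.5903 kPa

265.5903 kPa


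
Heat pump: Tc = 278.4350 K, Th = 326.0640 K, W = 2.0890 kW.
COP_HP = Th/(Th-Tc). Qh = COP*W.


COP = 326.0640 / 47.6290 = 6.8459
Qh = 6.8459 * 2.0890 = 14.3011 kW

COP = 6.8459, Qh = 14.3011 kW


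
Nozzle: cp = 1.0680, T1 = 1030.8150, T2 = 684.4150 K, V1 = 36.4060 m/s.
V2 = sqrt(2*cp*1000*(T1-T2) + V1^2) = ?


dT = 346.4000 K
2*cp*1000*dT = 739910.4000
V1^2 = 1325.3968
V2 = sqrt(741235.7968) = 860.9505 m/s

860.9505 m/s


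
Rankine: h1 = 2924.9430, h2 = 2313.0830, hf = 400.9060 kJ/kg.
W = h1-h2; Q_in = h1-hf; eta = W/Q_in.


W = 611.8600 kJ/kg
Q_in = 2524.0370 kJ/kg
eta = 0.2424 = 24.2413%

eta = 24.2413%


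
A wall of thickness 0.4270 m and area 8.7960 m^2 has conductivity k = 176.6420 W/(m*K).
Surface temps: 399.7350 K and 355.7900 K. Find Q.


dT = 43.9450 K
Q = 176.6420 * 8.7960 * 43.9450 / 0.4270 = 159904.5376 W

159904.5376 W


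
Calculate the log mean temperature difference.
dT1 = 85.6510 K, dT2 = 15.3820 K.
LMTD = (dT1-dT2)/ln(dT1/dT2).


dT1/dT2 = 5.5683
ln(dT1/dT2) = 1.7171
LMTD = 70.2690 / 1.7171 = 40.9235 K

40.9235 K


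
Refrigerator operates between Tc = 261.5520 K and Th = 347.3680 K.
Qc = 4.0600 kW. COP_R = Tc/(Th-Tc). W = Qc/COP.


COP = 261.5520 / 85.8160 = 3.0478
W = 4.0600 / 3.0478 = 1.3321 kW

COP = 3.0478, W = 1.3321 kW


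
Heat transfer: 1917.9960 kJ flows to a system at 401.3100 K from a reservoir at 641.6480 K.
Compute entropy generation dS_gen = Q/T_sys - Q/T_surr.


dS_sys = 1917.9960/401.3100 = 4.7793 kJ/K
dS_surr = -1917.9960/641.6480 = -2.9892 kJ/K
dS_gen = 4.7793 - 2.9892 = 1.7902 kJ/K (irreversible)

dS_gen = 1.7902 kJ/K, irreversible


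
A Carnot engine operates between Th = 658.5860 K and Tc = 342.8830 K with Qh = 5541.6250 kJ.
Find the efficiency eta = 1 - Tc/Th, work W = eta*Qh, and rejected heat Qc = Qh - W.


eta = 1 - 342.8830/658.5860 = 0.4794
W = 0.4794 * 5541.6250 = 2656.4604 kJ
Qc = 5541.6250 - 2656.4604 = 2885.1646 kJ

eta = 47.9365%, W = 2656.4604 kJ, Qc = 2885.1646 kJ


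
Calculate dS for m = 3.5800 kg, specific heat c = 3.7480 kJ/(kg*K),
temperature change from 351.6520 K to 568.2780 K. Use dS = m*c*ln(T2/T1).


T2/T1 = 1.6160
ln(T2/T1) = 0.4800
dS = 3.5800 * 3.7480 * 0.4800 = 6.4401 kJ/K

6.4401 kJ/K


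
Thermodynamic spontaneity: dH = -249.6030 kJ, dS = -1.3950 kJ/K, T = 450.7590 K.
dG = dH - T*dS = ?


T*dS = 450.7590 * -1.3950 = -628.8088 kJ
dG = -249.6030 + 628.8088 = 379.2058 kJ (non-spontaneous)

dG = 379.2058 kJ, non-spontaneous


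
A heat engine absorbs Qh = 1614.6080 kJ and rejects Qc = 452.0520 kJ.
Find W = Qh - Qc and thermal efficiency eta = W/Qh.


W = 1614.6080 - 452.0520 = 1162.5560 kJ
eta = 1162.5560 / 1614.6080 = 0.7200 = 72.0024%

W = 1162.5560 kJ, eta = 72.0024%


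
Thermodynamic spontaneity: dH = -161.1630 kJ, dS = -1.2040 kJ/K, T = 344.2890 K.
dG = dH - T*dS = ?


T*dS = 344.2890 * -1.2040 = -414.5240 kJ
dG = -161.1630 + 414.5240 = 253.3610 kJ (non-spontaneous)

dG = 253.3610 kJ, non-spontaneous


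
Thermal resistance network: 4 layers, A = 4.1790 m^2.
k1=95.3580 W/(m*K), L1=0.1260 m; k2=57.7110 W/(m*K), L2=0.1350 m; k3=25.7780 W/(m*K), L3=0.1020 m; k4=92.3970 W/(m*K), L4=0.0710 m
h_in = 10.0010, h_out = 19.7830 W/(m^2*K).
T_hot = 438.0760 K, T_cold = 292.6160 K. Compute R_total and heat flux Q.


R_conv_in = 1/(10.0010*4.1790) = 0.0239
R_1 = 0.1260/(95.3580*4.1790) = 0.0003
R_2 = 0.1350/(57.7110*4.1790) = 0.0006
R_3 = 0.1020/(25.7780*4.1790) = 0.0009
R_4 = 0.0710/(92.3970*4.1790) = 0.0002
R_conv_out = 1/(19.7830*4.1790) = 0.0121
R_total = 0.0380 K/W
Q = 145.4600 / 0.0380 = 3824.9486 W

R_total = 0.0380 K/W, Q = 3824.9486 W


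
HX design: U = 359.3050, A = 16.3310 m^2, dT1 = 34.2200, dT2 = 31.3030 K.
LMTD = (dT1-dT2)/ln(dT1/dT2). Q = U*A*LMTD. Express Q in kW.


LMTD = 32.7398 K
Q = 359.3050 * 16.3310 * 32.7398 = 192111.1886 W = 192.1112 kW

192.1112 kW


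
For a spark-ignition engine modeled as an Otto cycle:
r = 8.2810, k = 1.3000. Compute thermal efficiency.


r^(k-1) = 1.8855
eta = 1 - 1/1.8855 = 0.4696 = 46.9635%

46.9635%


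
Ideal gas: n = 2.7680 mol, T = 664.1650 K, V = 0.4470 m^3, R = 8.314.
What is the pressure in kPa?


P = nRT/V = 2.7680 * 8.314 * 664.1650 / 0.4470
= 15284.5301 / 0.4470 = 34193.5796 Pa = 34.1936 kPa

34.1936 kPa


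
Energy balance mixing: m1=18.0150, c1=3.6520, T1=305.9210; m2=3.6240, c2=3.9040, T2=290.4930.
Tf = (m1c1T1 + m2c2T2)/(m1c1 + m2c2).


num = 24236.7041
den = 79.9389
Tf = 303.1905 K

303.1905 K


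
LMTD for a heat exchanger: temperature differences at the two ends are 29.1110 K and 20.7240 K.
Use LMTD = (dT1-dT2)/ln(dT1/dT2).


dT1/dT2 = 1.4047
ln(dT1/dT2) = 0.3398
LMTD = 8.3870 / 0.3398 = 24.6804 K

24.6804 K


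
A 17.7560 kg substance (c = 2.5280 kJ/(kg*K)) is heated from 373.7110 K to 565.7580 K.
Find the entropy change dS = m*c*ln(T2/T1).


T2/T1 = 1.5139
ln(T2/T1) = 0.4147
dS = 17.7560 * 2.5280 * 0.4147 = 18.6140 kJ/K

18.6140 kJ/K


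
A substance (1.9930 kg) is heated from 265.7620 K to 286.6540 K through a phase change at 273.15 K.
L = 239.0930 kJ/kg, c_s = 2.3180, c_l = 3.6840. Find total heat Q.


Q1 (sensible, solid) = 1.9930 * 2.3180 * 7.3880 = 34.1309 kJ
Q2 (latent) = 1.9930 * 239.0930 = 476.5123 kJ
Q3 (sensible, liquid) = 1.9930 * 3.6840 * 13.5040 = 99.1492 kJ
Q_total = 609.7925 kJ

609.7925 kJ


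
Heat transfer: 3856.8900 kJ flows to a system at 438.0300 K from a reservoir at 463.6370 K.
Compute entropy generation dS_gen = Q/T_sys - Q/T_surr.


dS_sys = 3856.8900/438.0300 = 8.8051 kJ/K
dS_surr = -3856.8900/463.6370 = -8.3188 kJ/K
dS_gen = 8.8051 - 8.3188 = 0.4863 kJ/K (irreversible)

dS_gen = 0.4863 kJ/K, irreversible


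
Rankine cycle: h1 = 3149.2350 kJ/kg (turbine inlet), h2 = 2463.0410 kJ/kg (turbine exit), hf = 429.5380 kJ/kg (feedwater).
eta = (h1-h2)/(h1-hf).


W = 686.1940 kJ/kg
Q_in = 2719.6970 kJ/kg
eta = 0.2523 = 25.2305%

eta = 25.2305%


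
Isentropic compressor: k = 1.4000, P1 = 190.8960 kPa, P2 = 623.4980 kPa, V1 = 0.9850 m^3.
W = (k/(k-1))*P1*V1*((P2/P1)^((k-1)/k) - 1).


(k-1)/k = 0.2857
(P2/P1)^exp = 1.4024
W = 3.5000 * 190.8960 * 0.9850 * (1.4024 - 1) = 264.8169 kJ

264.8169 kJ


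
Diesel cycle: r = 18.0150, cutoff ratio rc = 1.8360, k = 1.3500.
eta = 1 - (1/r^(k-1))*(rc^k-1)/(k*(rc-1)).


r^(k-1) = 2.7509
rc^k = 2.2711
eta = 0.5906 = 59.0595%

59.0595%


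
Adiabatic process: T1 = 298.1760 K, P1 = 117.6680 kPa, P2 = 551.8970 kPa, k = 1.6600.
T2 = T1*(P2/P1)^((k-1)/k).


(k-1)/k = 0.3976
(P2/P1)^exp = 1.8487
T2 = 298.1760 * 1.8487 = 551.2330 K

551.2330 K


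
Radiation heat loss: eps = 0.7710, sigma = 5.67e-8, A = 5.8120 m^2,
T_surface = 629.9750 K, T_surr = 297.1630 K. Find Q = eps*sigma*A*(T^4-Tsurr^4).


T^4 = 1.5750e+11
Tsurr^4 = 7.7979e+09
Q = 0.7710 * 5.67e-8 * 5.8120 * 1.4971e+11 = 38036.8228 W

38036.8228 W


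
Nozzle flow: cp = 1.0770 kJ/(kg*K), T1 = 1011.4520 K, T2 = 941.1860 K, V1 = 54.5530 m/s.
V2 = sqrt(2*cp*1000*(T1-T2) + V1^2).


dT = 70.2660 K
2*cp*1000*dT = 151352.9640
V1^2 = 2976.0298
V2 = sqrt(154328.9938) = 392.8473 m/s

392.8473 m/s


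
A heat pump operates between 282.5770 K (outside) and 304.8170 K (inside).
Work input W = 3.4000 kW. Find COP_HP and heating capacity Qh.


COP = 304.8170 / 22.2400 = 13.7058
Qh = 13.7058 * 3.4000 = 46.5997 kW

COP = 13.7058, Qh = 46.5997 kW


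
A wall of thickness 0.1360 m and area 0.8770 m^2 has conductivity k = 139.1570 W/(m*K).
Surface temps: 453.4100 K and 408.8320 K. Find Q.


dT = 44.5780 K
Q = 139.1570 * 0.8770 * 44.5780 / 0.1360 = 40002.4253 W

40002.4253 W


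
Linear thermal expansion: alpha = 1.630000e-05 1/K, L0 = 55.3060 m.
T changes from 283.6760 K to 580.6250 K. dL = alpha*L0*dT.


dT = 296.9490 K
dL = 1.630000e-05 * 55.3060 * 296.9490 = 0.267696 m
L_final = 55.573696 m

dL = 0.267696 m


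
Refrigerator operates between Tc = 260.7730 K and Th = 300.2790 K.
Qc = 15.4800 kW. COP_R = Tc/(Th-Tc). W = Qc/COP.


COP = 260.7730 / 39.5060 = 6.6008
W = 15.4800 / 6.6008 = 2.3452 kW

COP = 6.6008, W = 2.3452 kW


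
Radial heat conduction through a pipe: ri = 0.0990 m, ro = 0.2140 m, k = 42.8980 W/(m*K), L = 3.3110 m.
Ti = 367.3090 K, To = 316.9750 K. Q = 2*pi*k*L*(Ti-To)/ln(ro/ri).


dT = 50.3340 K
ln(ro/ri) = 0.7709
Q = 2*pi*42.8980*3.3110*50.3340 / 0.7709 = 58272.5722 W

58272.5722 W


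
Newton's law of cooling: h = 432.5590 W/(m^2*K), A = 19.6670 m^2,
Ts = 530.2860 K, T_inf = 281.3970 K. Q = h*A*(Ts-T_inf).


dT = 248.8890 K
Q = 432.5590 * 19.6670 * 248.8890 = 2117333.0331 W

2117333.0331 W


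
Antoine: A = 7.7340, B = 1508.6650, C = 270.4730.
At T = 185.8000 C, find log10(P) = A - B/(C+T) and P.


C+T = 456.2730
B/(C+T) = 3.3065
log10(P) = 7.7340 - 3.3065 = 4.4275
P = 10^4.4275 = 26761.0821 mmHg

26761.0821 mmHg


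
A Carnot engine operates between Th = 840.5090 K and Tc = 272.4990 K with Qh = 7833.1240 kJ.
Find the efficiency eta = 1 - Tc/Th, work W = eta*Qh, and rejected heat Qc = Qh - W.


eta = 1 - 272.4990/840.5090 = 0.6758
W = 0.6758 * 7833.1240 = 5293.5694 kJ
Qc = 7833.1240 - 5293.5694 = 2539.5546 kJ

eta = 67.5793%, W = 5293.5694 kJ, Qc = 2539.5546 kJ


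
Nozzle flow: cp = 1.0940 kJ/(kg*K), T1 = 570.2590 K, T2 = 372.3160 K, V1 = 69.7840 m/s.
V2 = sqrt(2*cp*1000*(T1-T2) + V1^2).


dT = 197.9430 K
2*cp*1000*dT = 433099.2840
V1^2 = 4869.8067
V2 = sqrt(437969.0907) = 661.7923 m/s

661.7923 m/s


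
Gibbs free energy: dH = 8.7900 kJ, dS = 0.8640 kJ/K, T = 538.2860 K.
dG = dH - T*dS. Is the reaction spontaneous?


T*dS = 538.2860 * 0.8640 = 465.0791 kJ
dG = 8.7900 - 465.0791 = -456.2891 kJ (spontaneous)

dG = -456.2891 kJ, spontaneous


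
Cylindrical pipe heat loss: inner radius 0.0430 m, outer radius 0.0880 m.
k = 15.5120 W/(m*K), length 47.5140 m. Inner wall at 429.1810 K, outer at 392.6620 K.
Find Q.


dT = 36.5190 K
ln(ro/ri) = 0.7161
Q = 2*pi*15.5120*47.5140*36.5190 / 0.7161 = 236152.3135 W

236152.3135 W


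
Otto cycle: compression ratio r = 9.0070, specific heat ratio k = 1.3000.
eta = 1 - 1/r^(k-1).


r^(k-1) = 1.9336
eta = 1 - 1/1.9336 = 0.4828 = 48.2839%

48.2839%


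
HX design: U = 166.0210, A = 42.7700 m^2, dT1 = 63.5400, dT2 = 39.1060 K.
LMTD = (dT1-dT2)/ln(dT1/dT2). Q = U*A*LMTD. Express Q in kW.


LMTD = 50.3385 K
Q = 166.0210 * 42.7700 * 50.3385 = 357439.6212 W = 357.4396 kW

357.4396 kW


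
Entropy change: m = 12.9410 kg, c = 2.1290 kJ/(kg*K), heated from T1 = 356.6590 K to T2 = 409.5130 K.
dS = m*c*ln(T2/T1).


T2/T1 = 1.1482
ln(T2/T1) = 0.1382
dS = 12.9410 * 2.1290 * 0.1382 = 3.8073 kJ/K

3.8073 kJ/K


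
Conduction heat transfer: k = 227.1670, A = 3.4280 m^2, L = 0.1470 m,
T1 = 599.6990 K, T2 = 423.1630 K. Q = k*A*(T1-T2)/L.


dT = 176.5360 K
Q = 227.1670 * 3.4280 * 176.5360 / 0.1470 = 935194.6275 W

935194.6275 W


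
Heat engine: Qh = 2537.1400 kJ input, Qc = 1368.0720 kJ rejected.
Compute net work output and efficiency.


W = 2537.1400 - 1368.0720 = 1169.0680 kJ
eta = 1169.0680 / 2537.1400 = 0.4608 = 46.0782%

W = 1169.0680 kJ, eta = 46.0782%


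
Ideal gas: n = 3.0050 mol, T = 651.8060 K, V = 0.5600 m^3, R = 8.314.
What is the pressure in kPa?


P = nRT/V = 3.0050 * 8.314 * 651.8060 / 0.5600
= 16284.4408 / 0.5600 = 29079.3586 Pa = 29.0794 kPa

29.0794 kPa


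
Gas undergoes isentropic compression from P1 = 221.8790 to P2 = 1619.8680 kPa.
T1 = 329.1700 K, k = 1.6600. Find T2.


(k-1)/k = 0.3976
(P2/P1)^exp = 2.2043
T2 = 329.1700 * 2.2043 = 725.5799 K

725.5799 K


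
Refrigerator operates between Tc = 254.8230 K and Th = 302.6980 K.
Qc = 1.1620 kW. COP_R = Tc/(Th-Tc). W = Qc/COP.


COP = 254.8230 / 47.8750 = 5.3227
W = 1.1620 / 5.3227 = 0.2183 kW

COP = 5.3227, W = 0.2183 kW


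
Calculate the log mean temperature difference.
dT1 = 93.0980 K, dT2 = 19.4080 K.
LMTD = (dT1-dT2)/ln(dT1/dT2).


dT1/dT2 = 4.7969
ln(dT1/dT2) = 1.5680
LMTD = 73.6900 / 1.5680 = 46.9972 K

46.9972 K


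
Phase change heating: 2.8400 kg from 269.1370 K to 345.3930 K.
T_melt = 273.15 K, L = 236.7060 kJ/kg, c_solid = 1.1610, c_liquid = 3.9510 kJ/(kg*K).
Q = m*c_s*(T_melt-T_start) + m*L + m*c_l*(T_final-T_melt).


Q1 (sensible, solid) = 2.8400 * 1.1610 * 4.0130 = 13.2318 kJ
Q2 (latent) = 2.8400 * 236.7060 = 672.2450 kJ
Q3 (sensible, liquid) = 2.8400 * 3.9510 * 72.2430 = 810.6271 kJ
Q_total = 1496.1040 kJ

1496.1040 kJ


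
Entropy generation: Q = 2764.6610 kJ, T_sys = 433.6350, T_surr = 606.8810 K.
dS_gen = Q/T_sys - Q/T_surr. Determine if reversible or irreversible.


dS_sys = 2764.6610/433.6350 = 6.3755 kJ/K
dS_surr = -2764.6610/606.8810 = -4.5555 kJ/K
dS_gen = 6.3755 - 4.5555 = 1.8200 kJ/K (irreversible)

dS_gen = 1.8200 kJ/K, irreversible


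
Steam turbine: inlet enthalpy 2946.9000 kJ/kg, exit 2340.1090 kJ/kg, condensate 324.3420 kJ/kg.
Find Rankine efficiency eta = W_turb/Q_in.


W = 606.7910 kJ/kg
Q_in = 2622.5580 kJ/kg
eta = 0.2314 = 23.1374%

eta = 23.1374%


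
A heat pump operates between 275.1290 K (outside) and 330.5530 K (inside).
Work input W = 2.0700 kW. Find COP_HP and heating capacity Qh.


COP = 330.5530 / 55.4240 = 5.9641
Qh = 5.9641 * 2.0700 = 12.3456 kW

COP = 5.9641, Qh = 12.3456 kW


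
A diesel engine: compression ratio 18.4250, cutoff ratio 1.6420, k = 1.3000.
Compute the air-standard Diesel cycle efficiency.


r^(k-1) = 2.3967
rc^k = 1.9054
eta = 0.5474 = 54.7376%

54.7376%


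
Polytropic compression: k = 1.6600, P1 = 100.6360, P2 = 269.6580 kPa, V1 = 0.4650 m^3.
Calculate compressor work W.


(k-1)/k = 0.3976
(P2/P1)^exp = 1.4798
W = 2.5152 * 100.6360 * 0.4650 * (1.4798 - 1) = 56.4675 kJ

56.4675 kJ


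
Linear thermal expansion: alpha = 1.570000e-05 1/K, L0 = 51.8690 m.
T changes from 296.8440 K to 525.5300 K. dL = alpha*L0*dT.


dT = 228.6860 K
dL = 1.570000e-05 * 51.8690 * 228.6860 = 0.186229 m
L_final = 52.055229 m

dL = 0.186229 m


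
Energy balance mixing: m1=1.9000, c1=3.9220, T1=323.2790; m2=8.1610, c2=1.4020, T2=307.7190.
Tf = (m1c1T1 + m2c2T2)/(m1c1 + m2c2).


num = 5929.8457
den = 18.8935
Tf = 313.8560 K

313.8560 K


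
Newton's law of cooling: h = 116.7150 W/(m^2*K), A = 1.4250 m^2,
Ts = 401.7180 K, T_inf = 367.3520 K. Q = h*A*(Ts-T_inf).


dT = 34.3660 K
Q = 116.7150 * 1.4250 * 34.3660 = 5715.7145 W

5715.7145 W


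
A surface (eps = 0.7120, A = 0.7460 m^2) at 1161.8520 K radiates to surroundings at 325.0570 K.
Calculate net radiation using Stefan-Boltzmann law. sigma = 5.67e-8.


T^4 = 1.8222e+12
Tsurr^4 = 1.1164e+10
Q = 0.7120 * 5.67e-8 * 0.7460 * 1.8111e+12 = 54542.6321 W

54542.6321 W


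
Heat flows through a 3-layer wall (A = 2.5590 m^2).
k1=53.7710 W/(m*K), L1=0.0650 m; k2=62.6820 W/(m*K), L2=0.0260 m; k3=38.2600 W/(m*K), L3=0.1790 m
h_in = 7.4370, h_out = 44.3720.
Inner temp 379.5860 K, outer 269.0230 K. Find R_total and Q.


R_conv_in = 1/(7.4370*2.5590) = 0.0525
R_1 = 0.0650/(53.7710*2.5590) = 0.0005
R_2 = 0.0260/(62.6820*2.5590) = 0.0002
R_3 = 0.1790/(38.2600*2.5590) = 0.0018
R_conv_out = 1/(44.3720*2.5590) = 0.0088
R_total = 0.0638 K/W
Q = 110.5630 / 0.0638 = 1732.5645 W

R_total = 0.0638 K/W, Q = 1732.5645 W


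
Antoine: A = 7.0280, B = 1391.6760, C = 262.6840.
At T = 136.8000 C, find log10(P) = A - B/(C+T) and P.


C+T = 399.4840
B/(C+T) = 3.4837
log10(P) = 7.0280 - 3.4837 = 3.5443
P = 10^3.5443 = 3501.9992 mmHg

3501.9992 mmHg


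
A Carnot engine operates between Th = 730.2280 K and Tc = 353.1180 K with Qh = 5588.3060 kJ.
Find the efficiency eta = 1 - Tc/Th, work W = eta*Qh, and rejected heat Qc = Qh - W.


eta = 1 - 353.1180/730.2280 = 0.5164
W = 0.5164 * 5588.3060 = 2885.9563 kJ
Qc = 5588.3060 - 2885.9563 = 2702.3497 kJ

eta = 51.6428%, W = 2885.9563 kJ, Qc = 2702.3497 kJ


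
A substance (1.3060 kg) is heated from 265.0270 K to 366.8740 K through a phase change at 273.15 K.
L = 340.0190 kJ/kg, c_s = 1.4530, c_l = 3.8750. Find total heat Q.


Q1 (sensible, solid) = 1.3060 * 1.4530 * 8.1230 = 15.4144 kJ
Q2 (latent) = 1.3060 * 340.0190 = 444.0648 kJ
Q3 (sensible, liquid) = 1.3060 * 3.8750 * 93.7240 = 474.3137 kJ
Q_total = 933.7929 kJ

933.7929 kJ


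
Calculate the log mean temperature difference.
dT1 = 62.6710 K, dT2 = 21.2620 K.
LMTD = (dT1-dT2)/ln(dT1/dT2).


dT1/dT2 = 2.9476
ln(dT1/dT2) = 1.0810
LMTD = 41.4090 / 1.0810 = 38.3070 K

38.3070 K
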